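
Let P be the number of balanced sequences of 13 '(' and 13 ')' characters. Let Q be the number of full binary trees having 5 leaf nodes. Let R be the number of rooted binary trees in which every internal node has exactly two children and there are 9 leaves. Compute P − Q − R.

741456

A balanced arrangement of 13 bracket pairs is a Dyck word of semilength 13, so the count is C_13. So P = C_13 = 742900.
Full binary trees with 5 leaves have 5−1 = 4 internal nodes, so there are C_4 of them. So Q = C_4 = 14.
Full binary trees with 9 leaves have 9−1 = 8 internal nodes, so there are C_8 of them. So R = C_8 = 1430.
P − Q − R = 742900 − 14 − 1430 = 741456.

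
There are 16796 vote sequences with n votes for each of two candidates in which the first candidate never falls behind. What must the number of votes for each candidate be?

Such ballot sequences with n votes each are counted by C_n. The Catalan number equal to 16796 is C_10.

10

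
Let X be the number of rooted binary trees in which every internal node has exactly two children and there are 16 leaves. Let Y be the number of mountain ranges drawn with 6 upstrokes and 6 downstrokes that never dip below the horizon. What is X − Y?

A full binary tree with L leaves has L−1 internal nodes and is counted by C_{L−1}; L = 16 gives C_15. So X = C_15 = 9694845.
Paths of 6 up- and 6 down-steps that never dip below the axis are Dyck paths; their count is C_6. So Y = C_6 = 132.
X − Y = 9694845 − 132 = 9694713.

9694713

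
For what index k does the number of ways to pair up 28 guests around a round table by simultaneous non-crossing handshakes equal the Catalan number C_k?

14

Non-crossing handshake pairings of 2n people are counted by C_n; 28 people gives n = 14.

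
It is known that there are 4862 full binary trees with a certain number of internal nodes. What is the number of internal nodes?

Full binary trees with n internal nodes are counted by C_n. The Catalan number equal to 4862 is C_9.

9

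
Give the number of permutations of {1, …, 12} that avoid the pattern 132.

Permutations of [n] avoiding any single length-3 pattern are counted by C_n; here n = 12.
C_12 = 208012.

208012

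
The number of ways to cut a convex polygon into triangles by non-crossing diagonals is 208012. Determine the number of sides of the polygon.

14

Triangulations of a convex m-gon are counted by C_{m−2}. Since C_12 = 208012, the index is 12.
So m − 2 = 12, giving m = 14 sides.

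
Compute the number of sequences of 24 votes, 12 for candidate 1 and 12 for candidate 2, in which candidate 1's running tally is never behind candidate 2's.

Ballot sequences with n votes each where one side never trails are Dyck words, counted by C_n; here n = 12.
C_12 = 208012.

208012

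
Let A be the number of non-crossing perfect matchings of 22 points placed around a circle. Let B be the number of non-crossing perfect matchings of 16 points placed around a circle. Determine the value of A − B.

Pairing 22 circle points by 11 non-crossing chords gives C_11 matchings. So A = C_11 = 58786.
Non-crossing perfect matchings of 2n points on a circle are counted by C_n; with 16 points, n = 8. So B = C_8 = 1430.
A − B = 58786 − 1430 = 57356.

57356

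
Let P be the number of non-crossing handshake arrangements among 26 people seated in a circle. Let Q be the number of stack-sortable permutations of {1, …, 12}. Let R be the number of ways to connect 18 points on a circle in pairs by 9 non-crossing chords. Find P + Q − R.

Non-crossing handshake pairings of 2n people are counted by C_n; 26 people gives n = 13. So P = C_13 = 742900.
Stack-sortable permutations are exactly the 231-avoiding ones, counted by C_n; here n = 12. So Q = C_12 = 208012.
Non-crossing perfect matchings of 2n points on a circle are counted by C_n; with 18 points, n = 9. So R = C_9 = 4862.
P + Q − R = 742900 + 208012 − 4862 = 946050.

946050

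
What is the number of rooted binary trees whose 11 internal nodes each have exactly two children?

The number of full binary trees on 11 internal nodes is the Catalan number C_11.
C_11 = C(22,11)/12 = 705432/12 = 58786.

58786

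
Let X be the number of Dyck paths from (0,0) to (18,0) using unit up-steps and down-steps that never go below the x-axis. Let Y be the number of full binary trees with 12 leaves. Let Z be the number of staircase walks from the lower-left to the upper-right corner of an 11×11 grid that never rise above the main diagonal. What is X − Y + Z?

Paths of 9 up- and 9 down-steps that never dip below the axis are Dyck paths; their count is C_9. So X = C_9 = 4862.
A full binary tree with L leaves has L−1 internal nodes and is counted by C_{L−1}; L = 12 gives C_11. So Y = C_11 = 58786.
Monotone paths in an n×n grid that stay weakly below the diagonal are counted by C_n; here n = 11. So Z = C_11 = 58786.
X − Y + Z = 4862 − 58786 + 58786 = 4862.

4862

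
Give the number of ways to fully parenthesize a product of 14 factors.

Ways to associate a product of 14 factors correspond to binary trees on 14 leaves, so the count is C_13.
C_13 = 742900.

742900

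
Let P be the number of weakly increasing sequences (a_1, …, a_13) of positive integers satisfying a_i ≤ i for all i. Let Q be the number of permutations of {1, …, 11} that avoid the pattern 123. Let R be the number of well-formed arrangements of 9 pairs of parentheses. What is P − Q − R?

Weakly increasing sequences with a_i ≤ i biject with Dyck paths of semilength 13, so there are C_13. So P = C_13 = 742900.
Permutations of [n] avoiding any single length-3 pattern are counted by C_n; here n = 11. So Q = C_11 = 58786.
A balanced arrangement of 9 bracket pairs is a Dyck word of semilength 9, so the count is C_9. So R = C_9 = 4862.
P − Q − R = 742900 − 58786 − 4862 = 679252.

679252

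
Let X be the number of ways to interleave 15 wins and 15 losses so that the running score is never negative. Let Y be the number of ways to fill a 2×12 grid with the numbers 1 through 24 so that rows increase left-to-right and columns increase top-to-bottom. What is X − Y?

Reading a vote for the leader as '(' and for the other as ')' turns such a sequence into a balanced string of 15 pairs, so the count is C_15. So X = C_15 = 9694845.
Standard Young tableaux of shape 2×n are counted by C_n; here n = 12. So Y = C_12 = 208012.
X − Y = 9694845 − 208012 = 9486833.

9486833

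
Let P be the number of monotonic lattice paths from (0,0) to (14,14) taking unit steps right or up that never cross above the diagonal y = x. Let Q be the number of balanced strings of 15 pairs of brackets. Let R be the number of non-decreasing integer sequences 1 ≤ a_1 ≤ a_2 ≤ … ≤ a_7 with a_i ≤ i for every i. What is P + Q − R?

12368856

Monotone paths in an n×n grid that stay weakly below the diagonal are counted by C_n; here n = 14. So P = C_14 = 2674440.
Balanced strings of n pairs of brackets are counted by C_n; here n = 15. So Q = C_15 = 9694845.
Weakly increasing sequences with a_i ≤ i biject with Dyck paths of semilength 7, so there are C_7. So R = C_7 = 429.
P + Q − R = 2674440 + 9694845 − 429 = 12368856.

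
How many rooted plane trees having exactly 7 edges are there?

Rooted ordered trees with n edges are counted by C_n; here n = 7.
C_7 = 429.

429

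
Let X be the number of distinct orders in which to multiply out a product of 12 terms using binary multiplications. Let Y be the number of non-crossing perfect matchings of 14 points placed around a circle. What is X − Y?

58357

Bracketing 12 factors into binary products is counted by C_{12−1} = C_11. So X = C_11 = 58786.
Pairing 14 circle points by 7 non-crossing chords gives C_7 matchings. So Y = C_7 = 429.
X − Y = 58786 − 429 = 58357.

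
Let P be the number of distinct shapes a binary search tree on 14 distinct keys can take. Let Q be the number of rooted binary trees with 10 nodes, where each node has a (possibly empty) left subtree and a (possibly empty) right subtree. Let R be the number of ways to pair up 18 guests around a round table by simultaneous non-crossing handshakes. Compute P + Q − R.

2686374

Binary trees (left/right distinguished) on n nodes are counted by C_n; here n = 14. So P = C_14 = 2674440.
Binary trees (left/right distinguished) on n nodes are counted by C_n; here n = 10. So Q = C_10 = 16796.
Non-crossing handshake pairings of 2n people are counted by C_n; 18 people gives n = 9. So R = C_9 = 4862.
P + Q − R = 2674440 + 16796 − 4862 = 2686374.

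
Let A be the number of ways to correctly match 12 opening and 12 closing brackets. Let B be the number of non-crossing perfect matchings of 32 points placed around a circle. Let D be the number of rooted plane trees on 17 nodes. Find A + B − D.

Balanced strings of n pairs of brackets are counted by C_n; here n = 12. So A = C_12 = 208012.
Pairing 32 circle points by 16 non-crossing chords gives C_16 matchings. So B = C_16 = 35357670.
Rooted ordered (plane) trees on m nodes have m−1 edges and are counted by C_{m−1}; m = 17 gives C_16. So D = C_16 = 35357670.
A + B − D = 208012 + 35357670 − 35357670 = 208012.

208012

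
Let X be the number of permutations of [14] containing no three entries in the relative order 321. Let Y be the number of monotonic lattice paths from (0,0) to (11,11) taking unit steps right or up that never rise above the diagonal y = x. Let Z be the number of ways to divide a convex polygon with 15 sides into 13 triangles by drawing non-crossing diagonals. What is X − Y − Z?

Permutations of [n] avoiding any single length-3 pattern are counted by C_n; here n = 14. So X = C_14 = 2674440.
Monotone paths in an n×n grid that stay weakly below the diagonal are counted by C_n; here n = 11. So Y = C_11 = 58786.
Triangulations of a convex m-gon are counted by C_{m−2}; with m = 15 this is C_13. So Z = C_13 = 742900.
X − Y − Z = 2674440 − 58786 − 742900 = 1872754.

1872754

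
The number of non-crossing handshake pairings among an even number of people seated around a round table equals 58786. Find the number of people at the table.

22

Non-crossing handshake pairings of 2n people are counted by C_n, and C_11 = 58786.
So n = 11, and there are 2n = 22 people.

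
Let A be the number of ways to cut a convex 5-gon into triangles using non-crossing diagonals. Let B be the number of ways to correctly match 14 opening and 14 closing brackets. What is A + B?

The number of triangulations of a 5-gon is the Catalan number C_3 (index = sides − 2). So A = C_3 = 5.
Balanced strings of n pairs of brackets are counted by C_n; here n = 14. So B = C_14 = 2674440.
A + B = 5 + 2674440 = 2674445.

2674445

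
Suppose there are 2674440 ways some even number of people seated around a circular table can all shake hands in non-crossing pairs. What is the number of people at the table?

Non-crossing handshake pairings of 2n people are counted by C_n. Since C_14 = 2674440, the index is 14.
So n = 14, and there are 2n = 28 people.

28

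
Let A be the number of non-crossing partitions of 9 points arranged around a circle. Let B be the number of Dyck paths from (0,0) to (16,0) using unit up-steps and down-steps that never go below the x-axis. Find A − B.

The non-crossing partitions of [9] form a lattice of size C_9. So A = C_9 = 4862.
Paths of 8 up- and 8 down-steps that never dip below the axis are Dyck paths; their count is C_8. So B = C_8 = 1430.
A − B = 4862 − 1430 = 3432.

3432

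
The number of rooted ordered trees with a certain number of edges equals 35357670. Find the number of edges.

Rooted ordered trees with n edges are counted by C_n. The Catalan number equal to 35357670 is C_16.

16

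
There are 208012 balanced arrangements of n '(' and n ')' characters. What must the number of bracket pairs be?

12

Balanced strings of n bracket-pairs are counted by C_n, and C_12 = 208012.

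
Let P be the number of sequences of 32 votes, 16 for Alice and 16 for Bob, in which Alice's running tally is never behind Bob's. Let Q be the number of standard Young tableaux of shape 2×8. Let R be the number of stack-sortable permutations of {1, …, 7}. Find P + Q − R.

35358671

Reading a vote for the leader as '(' and for the other as ')' turns such a sequence into a balanced string of 16 pairs, so the count is C_16. So P = C_16 = 35357670.
By the hook-length formula (or a Dyck-path bijection), SYT of shape 2×8 number C_8. So Q = C_8 = 1430.
By Knuth's characterisation, the stack-sortable permutations of length 7 are the 231-avoiders, numbering C_7. So R = C_7 = 429.
P + Q − R = 35357670 + 1430 − 429 = 35358671.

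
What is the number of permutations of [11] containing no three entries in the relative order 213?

Permutations of [n] avoiding any single length-3 pattern are counted by C_n; here n = 11.
C_11 = 58786.

58786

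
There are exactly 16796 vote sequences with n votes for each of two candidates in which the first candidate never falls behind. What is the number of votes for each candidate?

10

Such ballot sequences with n votes each are counted by C_n. The Catalan number equal to 16796 is C_10.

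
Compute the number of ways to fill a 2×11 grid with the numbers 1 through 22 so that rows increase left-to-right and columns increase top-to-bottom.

58786

Standard Young tableaux of shape 2×n are counted by C_n; here n = 11.
C_11 = C_10 · 2(2·10+1)/(10+2) = 16796 · 42/12 = 58786.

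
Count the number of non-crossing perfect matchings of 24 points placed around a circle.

Pairing 24 circle points by 12 non-crossing chords gives C_12 matchings.
C_12 = C_11 · 2(2·11+1)/(11+2) = 58786 · 46/13 = 208012.

208012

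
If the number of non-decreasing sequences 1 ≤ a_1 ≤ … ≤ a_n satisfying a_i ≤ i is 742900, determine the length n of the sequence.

Such sub-staircase sequences of length n are counted by C_n. The Catalan number equal to 742900 is C_13.

13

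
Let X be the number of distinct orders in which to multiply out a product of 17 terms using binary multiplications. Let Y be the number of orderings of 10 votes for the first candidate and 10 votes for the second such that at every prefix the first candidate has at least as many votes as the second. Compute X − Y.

Ways to associate a product of 17 factors correspond to binary trees on 17 leaves, so the count is C_16. So X = C_16 = 35357670.
Reading a vote for the leader as '(' and for the other as ')' turns such a sequence into a balanced string of 10 pairs, so the count is C_10. So Y = C_10 = 16796.
X − Y = 35357670 − 16796 = 35340874.

35340874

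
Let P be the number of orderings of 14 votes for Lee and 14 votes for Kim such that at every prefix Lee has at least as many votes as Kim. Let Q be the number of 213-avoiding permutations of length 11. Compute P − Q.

2615654

Reading a vote for the leader as '(' and for the other as ')' turns such a sequence into a balanced string of 14 pairs, so the count is C_14. So P = C_14 = 2674440.
For any fixed pattern of length 3, the pattern-avoiding permutations of [11] number C_11. So Q = C_11 = 58786.
P − Q = 2674440 − 58786 = 2615654.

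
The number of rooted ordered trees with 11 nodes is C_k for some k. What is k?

10

Rooted ordered (plane) trees on m nodes have m−1 edges and are counted by C_{m−1}; m = 11 gives C_10.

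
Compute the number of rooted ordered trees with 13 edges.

742900

Rooted ordered trees with n edges are counted by C_n; here n = 13.
C_13 = C(26,13)/14 = 10400600/14 = 742900.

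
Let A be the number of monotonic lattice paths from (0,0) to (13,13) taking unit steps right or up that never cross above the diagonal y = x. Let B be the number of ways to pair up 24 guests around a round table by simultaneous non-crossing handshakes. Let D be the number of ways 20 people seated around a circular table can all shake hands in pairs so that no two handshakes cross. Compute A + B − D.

Sub-diagonal monotone paths from (0,0) to (13,13) biject with Dyck paths of semilength 13, giving C_13. So A = C_13 = 742900.
With 24 = 2·12 people, non-crossing handshake pairings are non-crossing perfect matchings on a circle, counted by C_12. So B = C_12 = 208012.
Non-crossing handshake pairings of 2n people are counted by C_n; 20 people gives n = 10. So D = C_10 = 16796.
A + B − D = 742900 + 208012 − 16796 = 934116.

934116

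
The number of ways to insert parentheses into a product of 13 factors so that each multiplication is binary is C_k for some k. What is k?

Parenthesizations of m factors correspond to full binary trees with m leaves, counted by C_{m−1}; m = 13 gives C_12.

12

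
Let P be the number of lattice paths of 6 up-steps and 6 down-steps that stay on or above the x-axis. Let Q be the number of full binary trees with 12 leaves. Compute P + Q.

Dyck paths of semilength n (length 2n) are counted by C_n; here n = 6. So P = C_6 = 132.
A full binary tree with L leaves has L−1 internal nodes and is counted by C_{L−1}; L = 12 gives C_11. So Q = C_11 = 58786.
P + Q = 132 + 58786 = 58918.

58918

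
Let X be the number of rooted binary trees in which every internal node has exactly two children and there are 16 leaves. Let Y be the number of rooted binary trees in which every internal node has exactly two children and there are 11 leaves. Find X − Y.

9678049

A full binary tree with L leaves has L−1 internal nodes and is counted by C_{L−1}; L = 16 gives C_15. So X = C_15 = 9694845.
A full binary tree with L leaves has L−1 internal nodes and is counted by C_{L−1}; L = 11 gives C_10. So Y = C_10 = 16796.
X − Y = 9694845 − 16796 = 9678049.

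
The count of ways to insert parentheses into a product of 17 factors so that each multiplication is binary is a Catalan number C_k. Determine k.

16

Parenthesizations of m factors correspond to full binary trees with m leaves, counted by C_{m−1}; m = 17 gives C_16.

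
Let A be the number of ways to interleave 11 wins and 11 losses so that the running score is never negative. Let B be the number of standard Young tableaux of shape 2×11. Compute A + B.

117572

Reading a vote for the leader as '(' and for the other as ')' turns such a sequence into a balanced string of 11 pairs, so the count is C_11. So A = C_11 = 58786.
Standard Young tableaux of shape 2×n are counted by C_n; here n = 11. So B = C_11 = 58786.
A + B = 58786 + 58786 = 117572.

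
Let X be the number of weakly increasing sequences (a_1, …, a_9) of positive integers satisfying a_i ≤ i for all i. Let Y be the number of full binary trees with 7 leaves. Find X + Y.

4994

Such sub-staircase sequences of length n are counted by C_n; here n = 9. So X = C_9 = 4862.
A full binary tree with L leaves has L−1 internal nodes and is counted by C_{L−1}; L = 7 gives C_6. So Y = C_6 = 132.
X + Y = 4862 + 132 = 4994.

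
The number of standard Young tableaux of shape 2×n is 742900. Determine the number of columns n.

Standard Young tableaux of shape 2×n are counted by C_n. The Catalan number equal to 742900 is C_13.

13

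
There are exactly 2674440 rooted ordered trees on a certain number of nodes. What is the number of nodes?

Rooted ordered trees on m nodes are counted by C_{m−1}, and C_14 = 2674440.
So the index is 14, and the number of nodes is 14 + 1 = 15.

15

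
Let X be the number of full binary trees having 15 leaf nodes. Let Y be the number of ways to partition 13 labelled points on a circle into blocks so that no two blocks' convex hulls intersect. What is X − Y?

Full binary trees with 15 leaves have 15−1 = 14 internal nodes, so there are C_14 of them. So X = C_14 = 2674440.
The non-crossing partitions of [13] form a lattice of size C_13. So Y = C_13 = 742900.
X − Y = 2674440 − 742900 = 1931540.

1931540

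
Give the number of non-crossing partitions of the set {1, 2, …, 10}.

Non-crossing partitions of an n-element set are counted by C_n; here n = 10.
C_10 = 16796.

16796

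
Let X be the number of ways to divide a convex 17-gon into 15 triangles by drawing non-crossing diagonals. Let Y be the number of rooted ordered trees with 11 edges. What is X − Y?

9636059

The number of triangulations of a 17-gon is the Catalan number C_15 (index = sides − 2). So X = C_15 = 9694845.
A rooted plane tree with 11 edges has 12 nodes, and the count is C_11. So Y = C_11 = 58786.
X − Y = 9694845 − 58786 = 9636059.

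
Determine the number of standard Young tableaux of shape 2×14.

2674440

Standard Young tableaux of shape 2×n are counted by C_n; here n = 14.
C_14 = C_13 · 2(2·13+1)/(13+2) = 742900 · 54/15 = 2674440.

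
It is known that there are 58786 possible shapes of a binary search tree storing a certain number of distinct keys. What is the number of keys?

11

Binary search tree shapes on n keys are counted by C_n. Since C_11 = 58786, the index is 11.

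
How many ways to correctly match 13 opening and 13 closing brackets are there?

742900

Balanced strings of n pairs of brackets are counted by C_n; here n = 13.
C_13 = C(26,13)/14 = 10400600/14 = 742900.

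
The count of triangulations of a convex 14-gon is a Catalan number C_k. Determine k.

A convex 14-gon is triangulated into 12 triangles, and the number of such triangulations is the Catalan number C_{14−2} = C_12.

12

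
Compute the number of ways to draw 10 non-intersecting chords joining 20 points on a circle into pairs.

Non-crossing perfect matchings of 2n points on a circle are counted by C_n; with 20 points, n = 10.
C_10 = C_9 · 2(2·9+1)/(9+2) = 4862 · 38/11 = 16796.

16796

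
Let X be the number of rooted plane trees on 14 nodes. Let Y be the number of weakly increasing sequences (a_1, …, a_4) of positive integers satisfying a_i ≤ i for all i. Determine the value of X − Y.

Rooted ordered (plane) trees on m nodes have m−1 edges and are counted by C_{m−1}; m = 14 gives C_13. So X = C_13 = 742900.
Such sub-staircase sequences of length n are counted by C_n; here n = 4. So Y = C_4 = 14.
X − Y = 742900 − 14 = 742886.

742886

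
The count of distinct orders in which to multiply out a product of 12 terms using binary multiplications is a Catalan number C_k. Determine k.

Ways to associate a product of 12 factors correspond to binary trees on 12 leaves, so the count is C_11.

11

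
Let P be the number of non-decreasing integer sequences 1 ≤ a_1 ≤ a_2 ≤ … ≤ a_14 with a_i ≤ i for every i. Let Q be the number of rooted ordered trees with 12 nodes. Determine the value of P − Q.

Weakly increasing sequences with a_i ≤ i biject with Dyck paths of semilength 14, so there are C_14. So P = C_14 = 2674440.
Rooted ordered (plane) trees on m nodes have m−1 edges and are counted by C_{m−1}; m = 12 gives C_11. So Q = C_11 = 58786.
P − Q = 2674440 − 58786 = 2615654.

2615654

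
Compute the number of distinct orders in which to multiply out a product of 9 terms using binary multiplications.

Ways to associate a product of 9 factors correspond to binary trees on 9 leaves, so the count is C_8.
C_8 = C(16,8)/9 = 12870/9 = 1430.

1430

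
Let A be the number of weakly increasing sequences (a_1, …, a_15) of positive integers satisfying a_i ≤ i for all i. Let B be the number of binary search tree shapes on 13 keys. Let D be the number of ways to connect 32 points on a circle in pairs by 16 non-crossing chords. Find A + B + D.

Such sub-staircase sequences of length n are counted by C_n; here n = 15. So A = C_15 = 9694845.
There are C_n binary search tree shapes on n keys; with n = 13 that is C_13. So B = C_13 = 742900.
Pairing 32 circle points by 16 non-crossing chords gives C_16 matchings. So D = C_16 = 35357670.
A + B + D = 9694845 + 742900 + 35357670 = 45795415.

45795415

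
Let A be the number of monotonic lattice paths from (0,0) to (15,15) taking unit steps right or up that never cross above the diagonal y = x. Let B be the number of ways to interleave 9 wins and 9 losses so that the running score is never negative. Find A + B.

Monotone paths in an n×n grid that stay weakly below the diagonal are counted by C_n; here n = 15. So A = C_15 = 9694845.
Reading a vote for the leader as '(' and for the other as ')' turns such a sequence into a balanced string of 9 pairs, so the count is C_9. So B = C_9 = 4862.
A + B = 9694845 + 4862 = 9699707.

9699707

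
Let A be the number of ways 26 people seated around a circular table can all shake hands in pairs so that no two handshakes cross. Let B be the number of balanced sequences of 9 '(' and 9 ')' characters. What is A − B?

Non-crossing handshake pairings of 2n people are counted by C_n; 26 people gives n = 13. So A = C_13 = 742900.
A balanced arrangement of 9 bracket pairs is a Dyck word of semilength 9, so the count is C_9. So B = C_9 = 4862.
A − B = 742900 − 4862 = 738038.

738038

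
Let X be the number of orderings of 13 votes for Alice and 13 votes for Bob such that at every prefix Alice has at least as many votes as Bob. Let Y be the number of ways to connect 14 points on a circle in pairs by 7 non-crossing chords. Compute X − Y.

Ballot sequences with n votes each where one side never trails are Dyck words, counted by C_n; here n = 13. So X = C_13 = 742900.
Pairing 14 circle points by 7 non-crossing chords gives C_7 matchings. So Y = C_7 = 429.
X − Y = 742900 − 429 = 742471.

742471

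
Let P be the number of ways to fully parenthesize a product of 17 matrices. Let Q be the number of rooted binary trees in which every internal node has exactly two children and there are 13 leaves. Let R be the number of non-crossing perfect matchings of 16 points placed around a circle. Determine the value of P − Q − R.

35148228

Parenthesizations of m factors correspond to full binary trees with m leaves, counted by C_{m−1}; m = 17 gives C_16. So P = C_16 = 35357670.
A full binary tree with L leaves has L−1 internal nodes and is counted by C_{L−1}; L = 13 gives C_12. So Q = C_12 = 208012.
Pairing 16 circle points by 8 non-crossing chords gives C_8 matchings. So R = C_8 = 1430.
P − Q − R = 35357670 − 208012 − 1430 = 35148228.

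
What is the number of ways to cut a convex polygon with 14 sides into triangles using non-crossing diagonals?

Triangulations of a convex m-gon are counted by C_{m−2}; with m = 14 this is C_12.
C_12 = 208012.

208012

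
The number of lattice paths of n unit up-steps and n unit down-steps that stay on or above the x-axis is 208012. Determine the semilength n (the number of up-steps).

12

Dyck paths of semilength n are counted by C_n, and C_12 = 208012.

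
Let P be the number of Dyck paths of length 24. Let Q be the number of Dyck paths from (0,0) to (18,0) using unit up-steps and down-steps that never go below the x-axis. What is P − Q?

Dyck paths of semilength n (length 2n) are counted by C_n; here n = 12. So P = C_12 = 208012.
A Dyck path with 9 up-steps and 9 down-steps has semilength 9, so there are C_9 of them. So Q = C_9 = 4862.
P − Q = 208012 − 4862 = 203150.

203150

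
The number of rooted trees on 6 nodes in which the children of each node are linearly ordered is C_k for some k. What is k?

5

A rooted plane tree on 6 nodes has 5 edges, and such trees are counted by C_5.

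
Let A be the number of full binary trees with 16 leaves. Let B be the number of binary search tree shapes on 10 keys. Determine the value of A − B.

A full binary tree with L leaves has L−1 internal nodes and is counted by C_{L−1}; L = 16 gives C_15. So A = C_15 = 9694845.
Binary trees (left/right distinguished) on n nodes are counted by C_n; here n = 10. So B = C_10 = 16796.
A − B = 9694845 − 16796 = 9678049.

9678049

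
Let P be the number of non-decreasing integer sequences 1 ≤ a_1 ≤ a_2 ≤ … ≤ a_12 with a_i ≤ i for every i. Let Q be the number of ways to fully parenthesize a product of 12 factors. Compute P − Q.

149226

Such sub-staircase sequences of length n are counted by C_n; here n = 12. So P = C_12 = 208012.
Bracketing 12 factors into binary products is counted by C_{12−1} = C_11. So Q = C_11 = 58786.
P − Q = 208012 − 58786 = 149226.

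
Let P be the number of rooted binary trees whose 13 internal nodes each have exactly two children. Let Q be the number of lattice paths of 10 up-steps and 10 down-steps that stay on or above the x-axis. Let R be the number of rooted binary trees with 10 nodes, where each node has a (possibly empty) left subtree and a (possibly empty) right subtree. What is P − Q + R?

742900

Full binary trees with n internal nodes are counted by C_n; here n = 13. So P = C_13 = 742900.
Dyck paths of semilength n (length 2n) are counted by C_n; here n = 10. So Q = C_10 = 16796.
There are C_n binary search tree shapes on n keys; with n = 10 that is C_10. So R = C_10 = 16796.
P − Q + R = 742900 − 16796 + 16796 = 742900.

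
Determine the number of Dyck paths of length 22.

Dyck paths of semilength n (length 2n) are counted by C_n; here n = 11.
C_11 = C(22,11)/12 = 705432/12 = 58786.

58786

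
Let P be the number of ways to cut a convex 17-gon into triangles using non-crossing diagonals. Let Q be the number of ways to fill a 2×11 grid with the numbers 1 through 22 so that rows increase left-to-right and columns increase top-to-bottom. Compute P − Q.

9636059

A convex 17-gon is triangulated into 15 triangles, and the number of such triangulations is the Catalan number C_{17−2} = C_15. So P = C_15 = 9694845.
By the hook-length formula (or a Dyck-path bijection), SYT of shape 2×11 number C_11. So Q = C_11 = 58786.
P − Q = 9694845 − 58786 = 9636059.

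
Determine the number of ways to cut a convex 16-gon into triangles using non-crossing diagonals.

Triangulations of a convex m-gon are counted by C_{m−2}; with m = 16 this is C_14.
C_14 = C_13 · 2(2·13+1)/(13+2) = 742900 · 54/15 = 2674440.

2674440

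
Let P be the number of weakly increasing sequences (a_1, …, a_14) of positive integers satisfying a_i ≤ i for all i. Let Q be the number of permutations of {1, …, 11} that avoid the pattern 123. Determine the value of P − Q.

2615654

Weakly increasing sequences with a_i ≤ i biject with Dyck paths of semilength 14, so there are C_14. So P = C_14 = 2674440.
Permutations of [n] avoiding any single length-3 pattern are counted by C_n; here n = 11. So Q = C_11 = 58786.
P − Q = 2674440 − 58786 = 2615654.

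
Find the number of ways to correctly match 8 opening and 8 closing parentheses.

Balanced strings of n pairs of brackets are counted by C_n; here n = 8.
C_8 = C(16,8)/9 = 12870/9 = 1430.

1430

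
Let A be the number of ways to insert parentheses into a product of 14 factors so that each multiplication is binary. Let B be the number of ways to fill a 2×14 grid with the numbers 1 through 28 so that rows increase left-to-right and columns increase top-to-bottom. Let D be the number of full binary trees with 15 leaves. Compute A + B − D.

Ways to associate a product of 14 factors correspond to binary trees on 14 leaves, so the count is C_13. So A = C_13 = 742900.
By the hook-length formula (or a Dyck-path bijection), SYT of shape 2×14 number C_14. So B = C_14 = 2674440.
A full binary tree with L leaves has L−1 internal nodes and is counted by C_{L−1}; L = 15 gives C_14. So D = C_14 = 2674440.
A + B − D = 742900 + 2674440 − 2674440 = 742900.

742900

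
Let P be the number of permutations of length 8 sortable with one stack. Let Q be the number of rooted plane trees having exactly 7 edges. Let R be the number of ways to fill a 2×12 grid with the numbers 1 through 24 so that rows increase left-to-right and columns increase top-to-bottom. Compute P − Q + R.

By Knuth's characterisation, the stack-sortable permutations of length 8 are the 231-avoiders, numbering C_8. So P = C_8 = 1430.
Rooted ordered trees with n edges are counted by C_n; here n = 7. So Q = C_7 = 429.
Standard Young tableaux of shape 2×n are counted by C_n; here n = 12. So R = C_12 = 208012.
P − Q + R = 1430 − 429 + 208012 = 209013.

209013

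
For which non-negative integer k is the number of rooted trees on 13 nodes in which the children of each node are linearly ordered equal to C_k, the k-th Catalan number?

A rooted plane tree on 13 nodes has 12 edges, and such trees are counted by C_12.

12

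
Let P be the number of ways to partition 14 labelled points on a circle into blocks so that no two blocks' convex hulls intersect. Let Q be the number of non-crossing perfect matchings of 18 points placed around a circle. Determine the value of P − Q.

Non-crossing partitions of an n-element set are counted by C_n; here n = 14. So P = C_14 = 2674440.
Non-crossing perfect matchings of 2n points on a circle are counted by C_n; with 18 points, n = 9. So Q = C_9 = 4862.
P − Q = 2674440 − 4862 = 2669578.

2669578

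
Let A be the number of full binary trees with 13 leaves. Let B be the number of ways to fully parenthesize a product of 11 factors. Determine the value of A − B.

A full binary tree with L leaves has L−1 internal nodes and is counted by C_{L−1}; L = 13 gives C_12. So A = C_12 = 208012.
Parenthesizations of m factors correspond to full binary trees with m leaves, counted by C_{m−1}; m = 11 gives C_10. So B = C_10 = 16796.
A − B = 208012 − 16796 = 191216.

191216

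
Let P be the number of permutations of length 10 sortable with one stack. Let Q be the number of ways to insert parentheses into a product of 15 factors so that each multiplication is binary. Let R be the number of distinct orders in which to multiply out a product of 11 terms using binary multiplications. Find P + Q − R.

By Knuth's characterisation, the stack-sortable permutations of length 10 are the 231-avoiders, numbering C_10. So P = C_10 = 16796.
Bracketing 15 factors into binary products is counted by C_{15−1} = C_14. So Q = C_14 = 2674440.
Ways to associate a product of 11 factors correspond to binary trees on 11 leaves, so the count is C_10. So R = C_10 = 16796.
P + Q − R = 16796 + 2674440 − 16796 = 2674440.

2674440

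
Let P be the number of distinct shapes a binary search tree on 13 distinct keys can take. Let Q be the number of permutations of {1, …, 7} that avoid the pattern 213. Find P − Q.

742471

There are C_n binary search tree shapes on n keys; with n = 13 that is C_13. So P = C_13 = 742900.
Permutations of [n] avoiding any single length-3 pattern are counted by C_n; here n = 7. So Q = C_7 = 429.
P − Q = 742900 − 429 = 742471.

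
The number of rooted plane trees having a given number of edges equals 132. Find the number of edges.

6

Rooted ordered trees with n edges are counted by C_n. Since C_6 = 132, the index is 6.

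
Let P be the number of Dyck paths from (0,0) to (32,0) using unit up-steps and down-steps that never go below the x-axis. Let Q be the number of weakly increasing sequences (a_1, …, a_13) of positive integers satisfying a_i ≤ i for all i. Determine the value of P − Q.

34614770

A Dyck path with 16 up-steps and 16 down-steps has semilength 16, so there are C_16 of them. So P = C_16 = 35357670.
Weakly increasing sequences with a_i ≤ i biject with Dyck paths of semilength 13, so there are C_13. So Q = C_13 = 742900.
P − Q = 35357670 − 742900 = 34614770.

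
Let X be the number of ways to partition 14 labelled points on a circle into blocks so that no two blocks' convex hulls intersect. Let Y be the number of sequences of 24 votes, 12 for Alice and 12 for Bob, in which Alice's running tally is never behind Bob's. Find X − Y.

2466428

Non-crossing partitions of an n-element set are counted by C_n; here n = 14. So X = C_14 = 2674440.
Reading a vote for the leader as '(' and for the other as ')' turns such a sequence into a balanced string of 12 pairs, so the count is C_12. So Y = C_12 = 208012.
X − Y = 2674440 − 208012 = 2466428.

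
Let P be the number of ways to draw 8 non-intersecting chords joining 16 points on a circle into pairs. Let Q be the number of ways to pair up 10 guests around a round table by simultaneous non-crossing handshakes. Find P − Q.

1388

Non-crossing perfect matchings of 2n points on a circle are counted by C_n; with 16 points, n = 8. So P = C_8 = 1430.
With 10 = 2·5 people, non-crossing handshake pairings are non-crossing perfect matchings on a circle, counted by C_5. So Q = C_5 = 42.
P − Q = 1430 − 42 = 1388.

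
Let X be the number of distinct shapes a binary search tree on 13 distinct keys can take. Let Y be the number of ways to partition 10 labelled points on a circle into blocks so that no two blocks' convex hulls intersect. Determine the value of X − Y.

726104

Binary trees (left/right distinguished) on n nodes are counted by C_n; here n = 13. So X = C_13 = 742900.
The non-crossing partitions of [10] form a lattice of size C_10. So Y = C_10 = 16796.
X − Y = 742900 − 16796 = 726104.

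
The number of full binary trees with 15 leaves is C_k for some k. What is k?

A full binary tree with L leaves has L−1 internal nodes and is counted by C_{L−1}; L = 15 gives C_14.

14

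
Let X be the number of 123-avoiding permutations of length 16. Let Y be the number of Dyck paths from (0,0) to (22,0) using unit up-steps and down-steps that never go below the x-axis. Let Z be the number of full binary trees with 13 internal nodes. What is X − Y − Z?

34555984

For any fixed pattern of length 3, the pattern-avoiding permutations of [16] number C_16. So X = C_16 = 35357670.
Paths of 11 up- and 11 down-steps that never dip below the axis are Dyck paths; their count is C_11. So Y = C_11 = 58786.
Full binary trees with n internal nodes are counted by C_n; here n = 13. So Z = C_13 = 742900.
X − Y − Z = 35357670 − 58786 − 742900 = 34555984.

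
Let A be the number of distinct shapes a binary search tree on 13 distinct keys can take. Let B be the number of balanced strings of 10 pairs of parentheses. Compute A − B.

Binary trees (left/right distinguished) on n nodes are counted by C_n; here n = 13. So A = C_13 = 742900.
With 10 pairs the number of balanced bracket strings is the Catalan number C_10. So B = C_10 = 16796.
A − B = 742900 − 16796 = 726104.

726104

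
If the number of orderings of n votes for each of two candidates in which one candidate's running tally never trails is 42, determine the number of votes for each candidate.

Such ballot sequences with n votes each are counted by C_n. Since C_5 = 42, the index is 5.

5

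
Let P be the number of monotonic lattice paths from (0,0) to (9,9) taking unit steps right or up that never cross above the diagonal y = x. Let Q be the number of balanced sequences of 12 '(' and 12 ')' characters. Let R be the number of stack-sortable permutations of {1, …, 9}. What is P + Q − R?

Monotone paths in an n×n grid that stay weakly below the diagonal are counted by C_n; here n = 9. So P = C_9 = 4862.
A balanced arrangement of 12 bracket pairs is a Dyck word of semilength 12, so the count is C_12. So Q = C_12 = 208012.
Stack-sortable permutations are exactly the 231-avoiding ones, counted by C_n; here n = 9. So R = C_9 = 4862.
P + Q − R = 4862 + 208012 − 4862 = 208012.

208012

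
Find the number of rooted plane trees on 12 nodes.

58786

Rooted ordered (plane) trees on m nodes have m−1 edges and are counted by C_{m−1}; m = 12 gives C_11.
C_11 = 58786.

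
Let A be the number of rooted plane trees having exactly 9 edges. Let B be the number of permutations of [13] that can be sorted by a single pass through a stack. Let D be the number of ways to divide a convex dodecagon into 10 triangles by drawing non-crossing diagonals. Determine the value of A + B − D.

730966

Rooted ordered trees with n edges are counted by C_n; here n = 9. So A = C_9 = 4862.
By Knuth's characterisation, the stack-sortable permutations of length 13 are the 231-avoiders, numbering C_13. So B = C_13 = 742900.
Triangulations of a convex m-gon are counted by C_{m−2}; with m = 12 this is C_10. So D = C_10 = 16796.
A + B − D = 4862 + 742900 − 16796 = 730966.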